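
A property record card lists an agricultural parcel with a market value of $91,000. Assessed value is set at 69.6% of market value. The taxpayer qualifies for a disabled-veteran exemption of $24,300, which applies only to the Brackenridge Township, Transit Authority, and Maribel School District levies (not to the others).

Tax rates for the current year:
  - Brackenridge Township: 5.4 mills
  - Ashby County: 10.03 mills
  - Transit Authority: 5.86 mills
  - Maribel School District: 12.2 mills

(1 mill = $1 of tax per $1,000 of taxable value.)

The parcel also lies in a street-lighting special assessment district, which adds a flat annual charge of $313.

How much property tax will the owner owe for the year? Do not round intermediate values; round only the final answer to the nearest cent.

Assessed value = $91,000 × 0.696 = $63,336
Brackenridge Township: ($63,336 − $24,300) × 0.0054 = $39,036 × 0.0054 = $210.7944
Ashby County: $63,336 × 0.01003 = $635.26008
Transit Authority: ($63,336 − $24,300) × 0.00586 = $39,036 × 0.00586 = $228.75096
Maribel School District: ($63,336 − $24,300) × 0.0122 = $39,036 × 0.0122 = $476.2392
Levies subtotal = $1,551.04464
Total = $1,551.04464 + $313 = $1,864.04464

$1,864.04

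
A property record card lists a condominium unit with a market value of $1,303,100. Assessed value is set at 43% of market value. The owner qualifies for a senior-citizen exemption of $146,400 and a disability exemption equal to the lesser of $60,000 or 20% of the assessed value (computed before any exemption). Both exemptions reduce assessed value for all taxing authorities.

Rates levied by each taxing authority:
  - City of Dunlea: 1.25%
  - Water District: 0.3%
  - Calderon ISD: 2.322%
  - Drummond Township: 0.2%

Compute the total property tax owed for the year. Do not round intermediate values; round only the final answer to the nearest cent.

Assessed value = $1,303,100 × 0.43 = $560,333
Disability exemption = min($60,000, 20% × $560,333) = min($60,000, $112,066.6) = $60,000 (dollar cap binds)
Taxable value = $560,333 − $146,400 − $60,000 = $353,933
City of Dunlea: $353,933 × 0.0125 = $4,424.1625
Water District: $353,933 × 0.003 = $1,061.799
Calderon ISD: $353,933 × 0.02322 = $8,218.32426
Drummond Township: $353,933 × 0.002 = $707.866
Total = $14,412.15176

$14,412.15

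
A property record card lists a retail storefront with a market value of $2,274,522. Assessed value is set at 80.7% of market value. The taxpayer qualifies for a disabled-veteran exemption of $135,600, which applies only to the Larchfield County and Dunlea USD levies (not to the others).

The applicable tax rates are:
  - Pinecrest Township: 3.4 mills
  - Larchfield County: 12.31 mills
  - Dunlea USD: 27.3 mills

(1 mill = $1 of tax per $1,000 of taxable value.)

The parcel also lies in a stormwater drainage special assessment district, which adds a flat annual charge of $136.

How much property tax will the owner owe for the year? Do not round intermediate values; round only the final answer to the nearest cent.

$73,711.43

Assessed value = $2,274,522 × 0.807 = $1,835,539.254
Pinecrest Township: $1,835,539.254 × 0.0034 = $6,240.8334636
Larchfield County: ($1,835,539.254 − $135,600) × 0.01231 = $1,699,939.254 × 0.01231 = $20,926.25221674
Dunlea USD: ($1,835,539.254 − $135,600) × 0.0273 = $1,699,939.254 × 0.0273 = $46,408.3416342
Levies subtotal = $73,575.42731454
Total = $73,575.42731454 + $136 = $73,711.42731454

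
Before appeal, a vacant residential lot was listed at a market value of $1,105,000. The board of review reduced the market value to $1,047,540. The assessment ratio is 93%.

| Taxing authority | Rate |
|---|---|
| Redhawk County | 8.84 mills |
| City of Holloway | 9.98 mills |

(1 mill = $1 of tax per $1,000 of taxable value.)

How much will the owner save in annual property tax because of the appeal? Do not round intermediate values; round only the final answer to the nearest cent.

$1,005.70

Old assessed value = $1,105,000 × 0.93 = $1,027,650
New assessed value = $1,047,540 × 0.93 = $974,212.2
Combined rate = 0.00884 + 0.00998 = 0.01882
Old tax = $1,027,650 × 0.01882 = $19,340.373
New tax = $974,212.2 × 0.01882 = $18,334.673604
Reduction = $19,340.373 − $18,334.673604 = $1,005.699396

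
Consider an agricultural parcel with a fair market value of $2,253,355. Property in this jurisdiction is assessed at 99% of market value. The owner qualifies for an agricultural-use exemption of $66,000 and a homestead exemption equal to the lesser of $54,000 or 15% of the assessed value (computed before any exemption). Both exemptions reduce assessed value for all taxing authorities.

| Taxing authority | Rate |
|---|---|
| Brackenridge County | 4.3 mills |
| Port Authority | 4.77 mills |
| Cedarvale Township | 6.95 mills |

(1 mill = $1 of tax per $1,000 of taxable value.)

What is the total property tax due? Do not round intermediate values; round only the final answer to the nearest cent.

Assessed value = $2,253,355 × 0.99 = $2,230,821.45
Homestead exemption = min($54,000, 15% × $2,230,821.45) = min($54,000, $334,623.2175) = $54,000 (dollar cap binds)
Taxable value = $2,230,821.45 − $66,000 − $54,000 = $2,110,821.45
Brackenridge County: $2,110,821.45 × 0.0043 = $9,076.532235
Port Authority: $2,110,821.45 × 0.00477 = $10,068.6183165
Cedarvale Township: $2,110,821.45 × 0.00695 = $14,670.2090775
Total = $33,815.359629

$33,815.36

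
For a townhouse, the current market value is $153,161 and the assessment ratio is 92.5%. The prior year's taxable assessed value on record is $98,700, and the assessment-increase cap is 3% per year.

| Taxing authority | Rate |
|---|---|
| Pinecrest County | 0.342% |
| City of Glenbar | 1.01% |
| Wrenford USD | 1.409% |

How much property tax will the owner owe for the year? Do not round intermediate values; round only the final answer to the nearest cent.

Uncapped assessed value = $153,161 × 0.925 = $141,673.925
Cap limit = $98,700 × 1.03 = $101,661
Taxable assessed value = min($141,673.925, $101,661) = $101,661 (cap binds)
Pinecrest County: $101,661 × 0.00342 = $347.68062
City of Glenbar: $101,661 × 0.0101 = $1,026.7761
Wrenford USD: $101,661 × 0.01409 = $1,432.40349
Total = $2,806.86021

$2,806.86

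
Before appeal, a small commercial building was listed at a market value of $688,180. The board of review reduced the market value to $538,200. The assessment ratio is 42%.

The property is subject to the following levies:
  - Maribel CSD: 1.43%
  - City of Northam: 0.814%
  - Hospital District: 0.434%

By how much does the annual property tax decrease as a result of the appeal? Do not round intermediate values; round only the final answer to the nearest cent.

Old assessed value = $688,180 × 0.42 = $289,035.6
New assessed value = $538,200 × 0.42 = $226,044
Combined rate = 0.0143 + 0.00814 + 0.00434 = 0.02678
Old tax = $289,035.6 × 0.02678 = $7,740.373368
New tax = $226,044 × 0.02678 = $6,053.45832
Reduction = $7,740.373368 − $6,053.45832 = $1,686.915048

$1,686.92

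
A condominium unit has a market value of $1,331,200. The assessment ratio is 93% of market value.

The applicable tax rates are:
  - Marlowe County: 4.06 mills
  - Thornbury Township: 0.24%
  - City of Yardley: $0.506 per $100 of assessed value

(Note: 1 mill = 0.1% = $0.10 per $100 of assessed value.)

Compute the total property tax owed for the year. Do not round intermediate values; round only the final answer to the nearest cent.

Assessed value = $1,331,200 × 0.93 = $1,238,016
Marlowe County: $1,238,016 × 0.00406 = $5,026.34496
Thornbury Township: $1,238,016 × 0.0024 = $2,971.2384
City of Yardley: $1,238,016 × 0.00506 = $6,264.36096
Total = $14,261.94432

$14,261.94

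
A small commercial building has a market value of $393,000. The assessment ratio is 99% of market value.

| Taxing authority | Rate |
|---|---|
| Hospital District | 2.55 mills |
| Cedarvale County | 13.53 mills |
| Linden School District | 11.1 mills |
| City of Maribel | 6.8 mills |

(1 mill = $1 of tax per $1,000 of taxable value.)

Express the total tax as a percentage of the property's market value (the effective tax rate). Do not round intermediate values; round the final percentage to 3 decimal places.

Assessed value = $393,000 × 0.99 = $389,070
Hospital District: $389,070 × 0.00255 = $992.1285
Cedarvale County: $389,070 × 0.01353 = $5,264.1171
Linden School District: $389,070 × 0.0111 = $4,318.677
City of Maribel: $389,070 × 0.0068 = $2,645.676
Total tax = $13,220.5986
Effective rate = $13,220.5986 ÷ $393,000 = 3.364% of market value

3.364%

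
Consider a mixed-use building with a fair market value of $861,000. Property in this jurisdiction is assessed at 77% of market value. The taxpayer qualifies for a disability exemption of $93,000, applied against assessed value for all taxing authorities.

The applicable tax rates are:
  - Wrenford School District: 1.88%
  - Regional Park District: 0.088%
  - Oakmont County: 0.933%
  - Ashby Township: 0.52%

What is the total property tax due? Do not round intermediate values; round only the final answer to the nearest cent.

$19,498.67

Assessed value = $861,000 × 0.77 = $662,970
Taxable value = $662,970 − $93,000 = $569,970
Wrenford School District: $569,970 × 0.0188 = $10,715.436
Regional Park District: $569,970 × 0.00088 = $501.5736
Oakmont County: $569,970 × 0.00933 = $5,317.8201
Ashby Township: $569,970 × 0.0052 = $2,963.844
Total = $10,715.436 + $501.5736 + $5,317.8201 + $2,963.844 = $19,498.6737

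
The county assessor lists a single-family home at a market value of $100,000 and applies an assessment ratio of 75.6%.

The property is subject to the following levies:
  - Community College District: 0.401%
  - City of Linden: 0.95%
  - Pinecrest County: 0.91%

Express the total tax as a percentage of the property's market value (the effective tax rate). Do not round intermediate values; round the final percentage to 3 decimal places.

1.709%

Assessed value = $100,000 × 0.756 = $75,600
Community College District: $75,600 × 0.00401 = $303.156
City of Linden: $75,600 × 0.0095 = $718.2
Pinecrest County: $75,600 × 0.0091 = $687.96
Total tax = $1,709.316
Effective rate = $1,709.316 ÷ $100,000 = 1.709% of market value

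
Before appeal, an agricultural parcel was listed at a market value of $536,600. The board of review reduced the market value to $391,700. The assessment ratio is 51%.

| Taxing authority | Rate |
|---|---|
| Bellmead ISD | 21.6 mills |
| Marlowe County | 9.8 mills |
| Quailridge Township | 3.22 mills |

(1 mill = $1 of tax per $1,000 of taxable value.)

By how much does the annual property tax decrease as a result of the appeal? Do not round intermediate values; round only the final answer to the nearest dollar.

$2,558

Old assessed value = $536,600 × 0.51 = $273,666
New assessed value = $391,700 × 0.51 = $199,767
Combined rate = 0.0216 + 0.0098 + 0.00322 = 0.03462
Old tax = $273,666 × 0.03462 = $9,474.31692
New tax = $199,767 × 0.03462 = $6,915.93354
Reduction = $9,474.31692 − $6,915.93354 = $2,558.38338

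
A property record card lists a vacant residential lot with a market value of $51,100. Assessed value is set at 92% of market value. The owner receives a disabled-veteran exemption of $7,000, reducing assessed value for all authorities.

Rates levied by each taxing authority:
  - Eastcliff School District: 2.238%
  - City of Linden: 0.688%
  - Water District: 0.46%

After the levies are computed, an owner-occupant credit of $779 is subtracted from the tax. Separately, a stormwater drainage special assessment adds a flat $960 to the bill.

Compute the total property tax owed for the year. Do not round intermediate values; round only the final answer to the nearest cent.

Assessed value = $51,100 × 0.92 = $47,012
Taxable value = $47,012 − $7,000 = $40,012
Eastcliff School District: $40,012 × 0.02238 = $895.46856
City of Linden: $40,012 × 0.00688 = $275.28256
Water District: $40,012 × 0.0046 = $184.0552
Levies subtotal = $1,354.80632
After credit = $1,354.80632 − $779 = $575.80632
Total = $575.80632 + $960 = $1,535.80632

$1,535.81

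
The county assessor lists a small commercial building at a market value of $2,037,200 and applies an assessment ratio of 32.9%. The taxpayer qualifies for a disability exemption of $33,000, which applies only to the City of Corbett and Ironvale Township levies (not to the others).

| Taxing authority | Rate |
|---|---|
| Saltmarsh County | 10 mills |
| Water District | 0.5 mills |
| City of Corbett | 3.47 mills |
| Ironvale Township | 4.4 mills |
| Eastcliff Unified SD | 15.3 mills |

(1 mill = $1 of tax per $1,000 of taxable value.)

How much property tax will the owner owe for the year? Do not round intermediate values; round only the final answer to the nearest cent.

Assessed value = $2,037,200 × 0.329 = $670,238.8
Saltmarsh County: $670,238.8 × 0.01 = $6,702.388
Water District: $670,238.8 × 0.0005 = $335.1194
City of Corbett: ($670,238.8 − $33,000) × 0.00347 = $637,238.8 × 0.00347 = $2,211.218636
Ironvale Township: ($670,238.8 − $33,000) × 0.0044 = $637,238.8 × 0.0044 = $2,803.85072
Eastcliff Unified SD: $670,238.8 × 0.0153 = $10,254.65364
Total = $22,307.230396

$22,307.23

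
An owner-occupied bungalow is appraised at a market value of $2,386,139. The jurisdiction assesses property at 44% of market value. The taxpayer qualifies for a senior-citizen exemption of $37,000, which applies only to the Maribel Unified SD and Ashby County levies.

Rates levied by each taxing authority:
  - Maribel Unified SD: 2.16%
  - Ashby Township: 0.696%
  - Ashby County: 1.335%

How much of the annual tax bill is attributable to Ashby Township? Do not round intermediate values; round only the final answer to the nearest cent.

Assessed value = $2,386,139 × 0.44 = $1,049,901.16
Ashby Township taxable value = $1,049,901.16 (exemption does not apply)
Ashby Township levy = $1,049,901.16 × 0.00696 = $7,307.3120736

$7,307.31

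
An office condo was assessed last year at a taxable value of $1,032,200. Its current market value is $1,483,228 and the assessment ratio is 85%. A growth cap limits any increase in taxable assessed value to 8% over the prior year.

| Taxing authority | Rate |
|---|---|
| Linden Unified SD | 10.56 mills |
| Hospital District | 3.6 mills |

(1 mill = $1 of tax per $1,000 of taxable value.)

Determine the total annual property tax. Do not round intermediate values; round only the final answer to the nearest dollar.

$15,785

Uncapped assessed value = $1,483,228 × 0.85 = $1,260,743.8
Cap limit = $1,032,200 × 1.08 = $1,114,776
Taxable assessed value = min($1,260,743.8, $1,114,776) = $1,114,776 (cap binds)
Linden Unified SD: $1,114,776 × 0.01056 = $11,772.03456
Hospital District: $1,114,776 × 0.0036 = $4,013.1936
Total = $15,785.22816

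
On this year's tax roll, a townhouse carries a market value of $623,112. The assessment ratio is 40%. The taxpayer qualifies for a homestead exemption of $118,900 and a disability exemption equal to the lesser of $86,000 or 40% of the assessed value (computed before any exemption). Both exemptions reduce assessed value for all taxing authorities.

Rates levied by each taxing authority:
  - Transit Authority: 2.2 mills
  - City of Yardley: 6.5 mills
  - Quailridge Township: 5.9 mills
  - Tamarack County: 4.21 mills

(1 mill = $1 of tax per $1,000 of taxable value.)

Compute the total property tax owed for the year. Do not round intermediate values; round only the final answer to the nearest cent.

$834.13

Assessed value = $623,112 × 0.4 = $249,244.8
Disability exemption = min($86,000, 40% × $249,244.8) = min($86,000, $99,697.92) = $86,000 (dollar cap binds)
Taxable value = $249,244.8 − $118,900 − $86,000 = $44,344.8
Transit Authority: $44,344.8 × 0.0022 = $97.55856
City of Yardley: $44,344.8 × 0.0065 = $288.2412
Quailridge Township: $44,344.8 × 0.0059 = $261.63432
Tamarack County: $44,344.8 × 0.00421 = $186.691608
Total = $834.125688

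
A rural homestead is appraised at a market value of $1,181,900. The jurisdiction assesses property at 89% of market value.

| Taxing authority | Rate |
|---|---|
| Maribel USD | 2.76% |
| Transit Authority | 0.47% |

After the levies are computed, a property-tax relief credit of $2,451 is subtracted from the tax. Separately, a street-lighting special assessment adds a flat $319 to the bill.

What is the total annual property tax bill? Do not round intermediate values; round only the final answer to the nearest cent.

$31,844.08

Assessed value = $1,181,900 × 0.89 = $1,051,891
Maribel USD: $1,051,891 × 0.0276 = $29,032.1916
Transit Authority: $1,051,891 × 0.0047 = $4,943.8877
Levies subtotal = $33,976.0793
After credit = $33,976.0793 − $2,451 = $31,525.0793
Total = $31,525.0793 + $319 = $31,844.0793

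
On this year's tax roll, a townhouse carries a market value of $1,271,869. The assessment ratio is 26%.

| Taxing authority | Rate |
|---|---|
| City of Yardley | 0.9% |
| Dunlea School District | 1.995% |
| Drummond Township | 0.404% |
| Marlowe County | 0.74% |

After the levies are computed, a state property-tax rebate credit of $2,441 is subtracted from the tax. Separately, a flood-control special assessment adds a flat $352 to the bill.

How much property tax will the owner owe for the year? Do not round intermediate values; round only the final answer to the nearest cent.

Assessed value = $1,271,869 × 0.26 = $330,685.94
City of Yardley: $330,685.94 × 0.009 = $2,976.17346
Dunlea School District: $330,685.94 × 0.01995 = $6,597.184503
Drummond Township: $330,685.94 × 0.00404 = $1,335.9711976
Marlowe County: $330,685.94 × 0.0074 = $2,447.075956
Levies subtotal = $13,356.4051166
After credit = $13,356.4051166 − $2,441 = $10,915.4051166
Total = $10,915.4051166 + $352 = $11,267.4051166

$11,267.41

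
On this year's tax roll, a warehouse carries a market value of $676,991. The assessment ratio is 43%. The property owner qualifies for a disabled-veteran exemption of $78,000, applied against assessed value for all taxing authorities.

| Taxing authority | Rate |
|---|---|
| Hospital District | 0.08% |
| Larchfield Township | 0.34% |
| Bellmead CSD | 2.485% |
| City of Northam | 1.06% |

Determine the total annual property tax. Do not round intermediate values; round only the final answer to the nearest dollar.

Assessed value = $676,991 × 0.43 = $291,106.13
Taxable value = $291,106.13 − $78,000 = $213,106.13
Hospital District: $213,106.13 × 0.0008 = $170.484904
Larchfield Township: $213,106.13 × 0.0034 = $724.560842
Bellmead CSD: $213,106.13 × 0.02485 = $5,295.6873305
City of Northam: $213,106.13 × 0.0106 = $2,258.924978
Total = $170.484904 + $724.560842 + $5,295.6873305 + $2,258.924978 = $8,449.6580545

$8,450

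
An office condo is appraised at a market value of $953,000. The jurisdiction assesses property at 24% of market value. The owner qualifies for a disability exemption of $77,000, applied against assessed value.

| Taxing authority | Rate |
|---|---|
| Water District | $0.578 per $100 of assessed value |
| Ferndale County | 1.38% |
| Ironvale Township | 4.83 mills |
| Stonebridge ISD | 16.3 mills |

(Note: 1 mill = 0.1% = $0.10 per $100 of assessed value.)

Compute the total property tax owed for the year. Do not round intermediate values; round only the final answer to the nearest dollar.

Assessed value = $953,000 × 0.24 = $228,720
Taxable value = $228,720 − $77,000 = $151,720
Water District: $151,720 × 0.00578 = $876.9416
Ferndale County: $151,720 × 0.0138 = $2,093.736
Ironvale Township: $151,720 × 0.00483 = $732.8076
Stonebridge ISD: $151,720 × 0.0163 = $2,473.036
Total = $6,176.5212

$6,177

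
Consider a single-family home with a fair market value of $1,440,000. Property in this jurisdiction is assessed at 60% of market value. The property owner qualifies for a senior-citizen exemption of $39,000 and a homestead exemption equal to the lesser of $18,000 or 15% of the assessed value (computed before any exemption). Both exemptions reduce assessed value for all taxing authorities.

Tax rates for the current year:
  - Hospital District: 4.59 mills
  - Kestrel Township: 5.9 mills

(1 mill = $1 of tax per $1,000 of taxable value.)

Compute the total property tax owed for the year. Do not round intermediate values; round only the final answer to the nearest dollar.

Assessed value = $1,440,000 × 0.6 = $864,000
Homestead exemption = min($18,000, 15% × $864,000) = min($18,000, $129,600) = $18,000 (dollar cap binds)
Taxable value = $864,000 − $39,000 − $18,000 = $807,000
Hospital District: $807,000 × 0.00459 = $3,704.13
Kestrel Township: $807,000 × 0.0059 = $4,761.3
Total = $8,465.43

$8,465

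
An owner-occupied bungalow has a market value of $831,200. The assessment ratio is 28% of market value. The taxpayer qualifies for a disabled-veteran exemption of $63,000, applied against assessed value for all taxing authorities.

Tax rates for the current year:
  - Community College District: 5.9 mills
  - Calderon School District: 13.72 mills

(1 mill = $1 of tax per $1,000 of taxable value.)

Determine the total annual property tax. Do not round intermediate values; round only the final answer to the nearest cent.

$3,330.22

Assessed value = $831,200 × 0.28 = $232,736
Taxable value = $232,736 − $63,000 = $169,736
Community College District: $169,736 × 0.0059 = $1,001.4424
Calderon School District: $169,736 × 0.01372 = $2,328.77792
Total = $1,001.4424 + $2,328.77792 = $3,330.22032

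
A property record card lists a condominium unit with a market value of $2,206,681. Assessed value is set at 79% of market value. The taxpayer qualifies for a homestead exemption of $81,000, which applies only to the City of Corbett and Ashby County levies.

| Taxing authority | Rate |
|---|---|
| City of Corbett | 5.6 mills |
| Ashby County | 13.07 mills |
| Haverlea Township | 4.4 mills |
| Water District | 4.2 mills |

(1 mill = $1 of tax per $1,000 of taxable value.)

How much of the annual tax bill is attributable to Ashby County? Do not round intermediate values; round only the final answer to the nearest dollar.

Assessed value = $2,206,681 × 0.79 = $1,743,277.99
Ashby County taxable value = $1,743,277.99 − $81,000 = $1,662,277.99
Ashby County levy = $1,662,277.99 × 0.01307 = $21,725.9733293

$21,726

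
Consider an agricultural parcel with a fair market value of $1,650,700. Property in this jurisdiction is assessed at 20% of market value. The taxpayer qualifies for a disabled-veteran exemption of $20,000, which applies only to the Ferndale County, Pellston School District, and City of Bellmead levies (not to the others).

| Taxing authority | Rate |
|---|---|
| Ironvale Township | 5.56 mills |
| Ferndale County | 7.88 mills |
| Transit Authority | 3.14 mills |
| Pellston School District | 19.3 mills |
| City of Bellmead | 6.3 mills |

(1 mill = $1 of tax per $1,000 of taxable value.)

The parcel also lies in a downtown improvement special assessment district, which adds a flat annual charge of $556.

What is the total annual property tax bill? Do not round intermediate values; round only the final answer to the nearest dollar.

Assessed value = $1,650,700 × 0.2 = $330,140
Ironvale Township: $330,140 × 0.00556 = $1,835.5784
Ferndale County: ($330,140 − $20,000) × 0.00788 = $310,140 × 0.00788 = $2,443.9032
Transit Authority: $330,140 × 0.00314 = $1,036.6396
Pellston School District: ($330,140 − $20,000) × 0.0193 = $310,140 × 0.0193 = $5,985.702
City of Bellmead: ($330,140 − $20,000) × 0.0063 = $310,140 × 0.0063 = $1,953.882
Levies subtotal = $13,255.7052
Total = $13,255.7052 + $556 = $13,811.7052

$13,812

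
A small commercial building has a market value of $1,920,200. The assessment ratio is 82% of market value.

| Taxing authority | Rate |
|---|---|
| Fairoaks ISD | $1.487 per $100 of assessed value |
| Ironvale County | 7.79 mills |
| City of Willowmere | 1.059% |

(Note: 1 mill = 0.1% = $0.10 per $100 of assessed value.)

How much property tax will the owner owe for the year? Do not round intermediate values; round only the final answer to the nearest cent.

$52,354.25

Assessed value = $1,920,200 × 0.82 = $1,574,564
Fairoaks ISD: $1,574,564 × 0.01487 = $23,413.76668
Ironvale County: $1,574,564 × 0.00779 = $12,265.85356
City of Willowmere: $1,574,564 × 0.01059 = $16,674.63276
Total = $52,354.253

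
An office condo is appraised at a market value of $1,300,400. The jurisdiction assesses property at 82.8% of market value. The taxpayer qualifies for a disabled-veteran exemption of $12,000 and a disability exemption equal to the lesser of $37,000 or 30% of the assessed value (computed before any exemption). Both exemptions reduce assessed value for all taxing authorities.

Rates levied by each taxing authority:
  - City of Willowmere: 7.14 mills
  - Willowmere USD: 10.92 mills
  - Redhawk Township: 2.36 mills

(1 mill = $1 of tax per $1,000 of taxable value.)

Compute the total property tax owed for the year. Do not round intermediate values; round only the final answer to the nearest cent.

$20,986.27

Assessed value = $1,300,400 × 0.828 = $1,076,731.2
Disability exemption = min($37,000, 30% × $1,076,731.2) = min($37,000, $323,019.36) = $37,000 (dollar cap binds)
Taxable value = $1,076,731.2 − $12,000 − $37,000 = $1,027,731.2
City of Willowmere: $1,027,731.2 × 0.00714 = $7,338.000768
Willowmere USD: $1,027,731.2 × 0.01092 = $11,222.824704
Redhawk Township: $1,027,731.2 × 0.00236 = $2,425.445632
Total = $20,986.271104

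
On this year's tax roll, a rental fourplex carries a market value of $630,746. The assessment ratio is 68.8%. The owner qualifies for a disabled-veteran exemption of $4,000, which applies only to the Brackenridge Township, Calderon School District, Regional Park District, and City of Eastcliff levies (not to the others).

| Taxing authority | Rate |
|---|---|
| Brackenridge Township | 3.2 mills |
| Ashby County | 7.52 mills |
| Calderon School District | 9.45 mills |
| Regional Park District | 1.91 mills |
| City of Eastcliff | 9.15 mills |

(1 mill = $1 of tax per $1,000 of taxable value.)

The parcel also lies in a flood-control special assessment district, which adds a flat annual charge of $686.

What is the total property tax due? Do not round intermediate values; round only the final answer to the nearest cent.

Assessed value = $630,746 × 0.688 = $433,953.248
Brackenridge Township: ($433,953.248 − $4,000) × 0.0032 = $429,953.248 × 0.0032 = $1,375.8503936
Ashby County: $433,953.248 × 0.00752 = $3,263.32842496
Calderon School District: ($433,953.248 − $4,000) × 0.00945 = $429,953.248 × 0.00945 = $4,063.0581936
Regional Park District: ($433,953.248 − $4,000) × 0.00191 = $429,953.248 × 0.00191 = $821.21070368
City of Eastcliff: ($433,953.248 − $4,000) × 0.00915 = $429,953.248 × 0.00915 = $3,934.0722192
Levies subtotal = $13,457.51993504
Total = $13,457.51993504 + $686 = $14,143.51993504

$14,143.52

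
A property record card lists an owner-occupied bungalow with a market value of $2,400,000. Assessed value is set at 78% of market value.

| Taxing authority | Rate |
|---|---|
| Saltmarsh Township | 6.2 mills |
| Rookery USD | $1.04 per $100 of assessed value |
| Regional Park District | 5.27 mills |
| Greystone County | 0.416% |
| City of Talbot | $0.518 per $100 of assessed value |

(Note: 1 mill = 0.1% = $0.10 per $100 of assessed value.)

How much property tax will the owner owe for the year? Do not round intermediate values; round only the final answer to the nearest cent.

Assessed value = $2,400,000 × 0.78 = $1,872,000
Saltmarsh Township: $1,872,000 × 0.0062 = $11,606.4
Rookery USD: $1,872,000 × 0.0104 = $19,468.8
Regional Park District: $1,872,000 × 0.00527 = $9,865.44
Greystone County: $1,872,000 × 0.00416 = $7,787.52
City of Talbot: $1,872,000 × 0.00518 = $9,696.96
Total = $58,425.12

$58,425.12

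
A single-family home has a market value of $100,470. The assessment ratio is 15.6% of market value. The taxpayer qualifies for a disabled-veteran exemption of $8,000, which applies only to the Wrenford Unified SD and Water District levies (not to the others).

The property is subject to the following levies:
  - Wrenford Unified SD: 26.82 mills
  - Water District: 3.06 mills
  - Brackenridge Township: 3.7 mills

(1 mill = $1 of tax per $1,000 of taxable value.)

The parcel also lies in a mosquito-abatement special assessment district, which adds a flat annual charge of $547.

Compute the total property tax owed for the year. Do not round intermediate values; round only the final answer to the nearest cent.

Assessed value = $100,470 × 0.156 = $15,673.32
Wrenford Unified SD: ($15,673.32 − $8,000) × 0.02682 = $7,673.32 × 0.02682 = $205.7984424
Water District: ($15,673.32 − $8,000) × 0.00306 = $7,673.32 × 0.00306 = $23.4803592
Brackenridge Township: $15,673.32 × 0.0037 = $57.991284
Levies subtotal = $287.2700856
Total = $287.2700856 + $547 = $834.2700856

$834.27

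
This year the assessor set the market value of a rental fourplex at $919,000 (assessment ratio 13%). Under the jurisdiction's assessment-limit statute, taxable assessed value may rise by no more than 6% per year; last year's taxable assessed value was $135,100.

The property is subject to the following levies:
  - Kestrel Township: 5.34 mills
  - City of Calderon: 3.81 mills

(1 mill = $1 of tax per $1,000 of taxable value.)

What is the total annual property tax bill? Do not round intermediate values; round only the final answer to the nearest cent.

$1,093.15

Uncapped assessed value = $919,000 × 0.13 = $119,470
Cap limit = $135,100 × 1.06 = $143,206
Taxable assessed value = min($119,470, $143,206) = $119,470 (cap does not bind)
Kestrel Township: $119,470 × 0.00534 = $637.9698
City of Calderon: $119,470 × 0.00381 = $455.1807
Total = $1,093.1505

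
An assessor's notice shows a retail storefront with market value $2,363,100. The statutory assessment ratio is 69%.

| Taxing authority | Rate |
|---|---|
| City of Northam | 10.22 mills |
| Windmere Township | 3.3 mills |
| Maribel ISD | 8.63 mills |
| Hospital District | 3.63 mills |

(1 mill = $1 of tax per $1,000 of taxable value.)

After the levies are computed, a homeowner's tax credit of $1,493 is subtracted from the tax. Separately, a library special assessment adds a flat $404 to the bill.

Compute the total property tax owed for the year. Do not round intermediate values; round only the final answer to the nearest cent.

Assessed value = $2,363,100 × 0.69 = $1,630,539
City of Northam: $1,630,539 × 0.01022 = $16,664.10858
Windmere Township: $1,630,539 × 0.0033 = $5,380.7787
Maribel ISD: $1,630,539 × 0.00863 = $14,071.55157
Hospital District: $1,630,539 × 0.00363 = $5,918.85657
Levies subtotal = $42,035.29542
After credit = $42,035.29542 − $1,493 = $40,542.29542
Total = $40,542.29542 + $404 = $40,946.29542

$40,946.30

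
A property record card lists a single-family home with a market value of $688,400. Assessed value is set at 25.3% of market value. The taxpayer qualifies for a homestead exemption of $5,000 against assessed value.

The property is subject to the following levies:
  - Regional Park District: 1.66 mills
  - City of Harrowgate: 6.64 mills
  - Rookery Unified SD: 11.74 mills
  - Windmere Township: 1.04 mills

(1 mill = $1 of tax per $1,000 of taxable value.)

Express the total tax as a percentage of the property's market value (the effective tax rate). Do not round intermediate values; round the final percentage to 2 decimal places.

Assessed value = $688,400 × 0.253 = $174,165.2
Taxable value = $174,165.2 − $5,000 = $169,165.2
Regional Park District: $169,165.2 × 0.00166 = $280.814232
City of Harrowgate: $169,165.2 × 0.00664 = $1,123.256928
Rookery Unified SD: $169,165.2 × 0.01174 = $1,985.999448
Windmere Township: $169,165.2 × 0.00104 = $175.931808
Total tax = $3,566.002416
Effective rate = $3,566.002416 ÷ $688,400 = 0.52% of market value

0.52%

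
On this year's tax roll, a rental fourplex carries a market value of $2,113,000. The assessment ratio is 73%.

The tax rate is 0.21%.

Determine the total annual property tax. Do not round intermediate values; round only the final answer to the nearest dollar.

Assessed value = $2,113,000 × 0.73 = $1,542,490
Tax = $1,542,490 × 0.0021 = $3,239.229

$3,239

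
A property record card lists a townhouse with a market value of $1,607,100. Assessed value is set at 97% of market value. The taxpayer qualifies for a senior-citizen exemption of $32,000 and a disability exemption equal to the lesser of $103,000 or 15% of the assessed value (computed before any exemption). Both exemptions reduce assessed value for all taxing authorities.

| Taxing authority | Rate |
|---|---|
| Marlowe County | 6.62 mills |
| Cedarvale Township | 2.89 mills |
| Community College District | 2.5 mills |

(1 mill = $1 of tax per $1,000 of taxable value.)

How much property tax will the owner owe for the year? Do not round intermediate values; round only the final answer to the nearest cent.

Assessed value = $1,607,100 × 0.97 = $1,558,887
Disability exemption = min($103,000, 15% × $1,558,887) = min($103,000, $233,833.05) = $103,000 (dollar cap binds)
Taxable value = $1,558,887 − $32,000 − $103,000 = $1,423,887
Marlowe County: $1,423,887 × 0.00662 = $9,426.13194
Cedarvale Township: $1,423,887 × 0.00289 = $4,115.03343
Community College District: $1,423,887 × 0.0025 = $3,559.7175
Total = $17,100.88287

$17,100.88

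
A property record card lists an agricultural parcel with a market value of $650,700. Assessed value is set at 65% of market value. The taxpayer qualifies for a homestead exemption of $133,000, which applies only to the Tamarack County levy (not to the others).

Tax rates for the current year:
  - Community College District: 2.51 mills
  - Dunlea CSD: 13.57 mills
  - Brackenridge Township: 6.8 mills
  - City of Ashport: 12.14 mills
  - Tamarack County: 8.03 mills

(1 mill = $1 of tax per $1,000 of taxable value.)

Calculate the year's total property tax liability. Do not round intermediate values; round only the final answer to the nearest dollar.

Assessed value = $650,700 × 0.65 = $422,955
Community College District: $422,955 × 0.00251 = $1,061.61705
Dunlea CSD: $422,955 × 0.01357 = $5,739.49935
Brackenridge Township: $422,955 × 0.0068 = $2,876.094
City of Ashport: $422,955 × 0.01214 = $5,134.6737
Tamarack County: ($422,955 − $133,000) × 0.00803 = $289,955 × 0.00803 = $2,328.33865
Total = $17,140.22275

$17,140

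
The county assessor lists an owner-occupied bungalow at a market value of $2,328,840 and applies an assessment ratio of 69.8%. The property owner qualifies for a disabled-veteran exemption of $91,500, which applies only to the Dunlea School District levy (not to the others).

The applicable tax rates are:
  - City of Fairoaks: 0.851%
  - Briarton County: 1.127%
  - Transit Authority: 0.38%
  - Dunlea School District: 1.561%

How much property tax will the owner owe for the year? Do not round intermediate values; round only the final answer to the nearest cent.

$62,276.22

Assessed value = $2,328,840 × 0.698 = $1,625,530.32
City of Fairoaks: $1,625,530.32 × 0.00851 = $13,833.2630232
Briarton County: $1,625,530.32 × 0.01127 = $18,319.7267064
Transit Authority: $1,625,530.32 × 0.0038 = $6,177.015216
Dunlea School District: ($1,625,530.32 − $91,500) × 0.01561 = $1,534,030.32 × 0.01561 = $23,946.2132952
Total = $62,276.2182408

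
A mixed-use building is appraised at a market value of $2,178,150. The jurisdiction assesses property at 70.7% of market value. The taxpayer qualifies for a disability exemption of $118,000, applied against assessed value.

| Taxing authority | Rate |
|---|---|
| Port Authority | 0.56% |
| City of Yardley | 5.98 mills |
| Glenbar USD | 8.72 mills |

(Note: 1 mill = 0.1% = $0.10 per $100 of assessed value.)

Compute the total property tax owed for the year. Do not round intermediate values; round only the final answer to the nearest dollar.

Assessed value = $2,178,150 × 0.707 = $1,539,952.05
Taxable value = $1,539,952.05 − $118,000 = $1,421,952.05
Port Authority: $1,421,952.05 × 0.0056 = $7,962.93148
City of Yardley: $1,421,952.05 × 0.00598 = $8,503.273259
Glenbar USD: $1,421,952.05 × 0.00872 = $12,399.421876
Total = $28,865.626615

$28,866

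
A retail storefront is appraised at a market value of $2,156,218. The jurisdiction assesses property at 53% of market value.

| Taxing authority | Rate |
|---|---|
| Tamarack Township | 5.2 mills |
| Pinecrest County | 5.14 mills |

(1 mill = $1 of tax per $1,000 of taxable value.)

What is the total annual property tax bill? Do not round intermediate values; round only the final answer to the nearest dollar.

$11,817

Assessed value = $2,156,218 × 0.53 = $1,142,795.54
Tamarack Township: $1,142,795.54 × 0.0052 = $5,942.536808
Pinecrest County: $1,142,795.54 × 0.00514 = $5,873.9690756
Total = $5,942.536808 + $5,873.9690756 = $11,816.5058836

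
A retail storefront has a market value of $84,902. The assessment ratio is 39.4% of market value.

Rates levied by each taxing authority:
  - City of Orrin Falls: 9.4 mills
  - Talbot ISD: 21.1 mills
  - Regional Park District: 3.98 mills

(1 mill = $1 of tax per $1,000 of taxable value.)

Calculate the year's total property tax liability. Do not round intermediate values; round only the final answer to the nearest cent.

Assessed value = $84,902 × 0.394 = $33,451.388
City of Orrin Falls: $33,451.388 × 0.0094 = $314.4430472
Talbot ISD: $33,451.388 × 0.0211 = $705.8242868
Regional Park District: $33,451.388 × 0.00398 = $133.13652424
Total = $314.4430472 + $705.8242868 + $133.13652424 = $1,153.40385824

$1,153.40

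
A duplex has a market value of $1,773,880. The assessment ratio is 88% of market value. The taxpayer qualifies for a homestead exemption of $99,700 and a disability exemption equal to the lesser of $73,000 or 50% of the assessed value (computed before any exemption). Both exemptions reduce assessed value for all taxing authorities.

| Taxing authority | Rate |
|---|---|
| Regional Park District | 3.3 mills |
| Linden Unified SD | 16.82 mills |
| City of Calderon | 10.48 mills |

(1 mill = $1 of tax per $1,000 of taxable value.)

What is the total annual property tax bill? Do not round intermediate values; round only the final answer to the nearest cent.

Assessed value = $1,773,880 × 0.88 = $1,561,014.4
Disability exemption = min($73,000, 50% × $1,561,014.4) = min($73,000, $780,507.2) = $73,000 (dollar cap binds)
Taxable value = $1,561,014.4 − $99,700 − $73,000 = $1,388,314.4
Regional Park District: $1,388,314.4 × 0.0033 = $4,581.43752
Linden Unified SD: $1,388,314.4 × 0.01682 = $23,351.448208
City of Calderon: $1,388,314.4 × 0.01048 = $14,549.534912
Total = $42,482.42064

$42,482.42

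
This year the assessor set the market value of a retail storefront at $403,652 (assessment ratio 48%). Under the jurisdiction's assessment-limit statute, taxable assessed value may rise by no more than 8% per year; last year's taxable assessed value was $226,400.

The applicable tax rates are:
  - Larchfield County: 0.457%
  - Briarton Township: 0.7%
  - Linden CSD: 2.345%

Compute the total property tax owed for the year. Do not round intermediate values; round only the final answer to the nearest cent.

Uncapped assessed value = $403,652 × 0.48 = $193,752.96
Cap limit = $226,400 × 1.08 = $244,512
Taxable assessed value = min($193,752.96, $244,512) = $193,752.96 (cap does not bind)
Larchfield County: $193,752.96 × 0.00457 = $885.4510272
Briarton Township: $193,752.96 × 0.007 = $1,356.27072
Linden CSD: $193,752.96 × 0.02345 = $4,543.506912
Total = $6,785.2286592

$6,785.23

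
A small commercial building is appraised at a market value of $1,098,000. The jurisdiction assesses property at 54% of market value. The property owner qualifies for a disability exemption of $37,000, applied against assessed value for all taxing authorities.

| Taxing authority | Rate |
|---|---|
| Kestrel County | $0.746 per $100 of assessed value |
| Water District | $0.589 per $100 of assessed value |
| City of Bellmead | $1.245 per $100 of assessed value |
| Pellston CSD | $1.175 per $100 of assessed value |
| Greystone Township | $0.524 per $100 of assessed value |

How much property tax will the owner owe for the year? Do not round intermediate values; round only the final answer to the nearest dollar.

Assessed value = $1,098,000 × 0.54 = $592,920
Taxable value = $592,920 − $37,000 = $555,920
Kestrel County: $555,920 × 0.00746 = $4,147.1632
Water District: $555,920 × 0.00589 = $3,274.3688
City of Bellmead: $555,920 × 0.01245 = $6,921.204
Pellston CSD: $555,920 × 0.01175 = $6,532.06
Greystone Township: $555,920 × 0.00524 = $2,913.0208
Total = $4,147.1632 + $3,274.3688 + $6,921.204 + $6,532.06 + $2,913.0208 = $23,787.8168

$23,788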